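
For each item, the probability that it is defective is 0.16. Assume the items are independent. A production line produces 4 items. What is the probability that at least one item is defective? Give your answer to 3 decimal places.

0.502

P(at least one) = 1 − P(none) = 1 − (1 − 0.16)^4
= 1 − 0.49787 = 0.50213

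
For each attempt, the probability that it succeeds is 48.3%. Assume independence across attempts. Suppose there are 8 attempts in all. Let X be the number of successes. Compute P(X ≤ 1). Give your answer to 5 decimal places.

0.04325

X ~ Binomial(8, 0.483); P(X ≤ 1) = Σ C(8,k) p^k (1−p)^(8−k) over k:
  k=0: C(8,0)·0.483^0·0.517^8 = 0.0051042
  k=1: C(8,1)·0.483^1·0.517^7 = 0.0381479
Total = 0.0432521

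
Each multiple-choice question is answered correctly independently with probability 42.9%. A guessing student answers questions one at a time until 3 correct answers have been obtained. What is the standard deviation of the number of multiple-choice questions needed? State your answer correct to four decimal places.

3.0509

Y = total multiple-choice questions until the third success; negative binomial with r=3, p=0.429.
SD(Y) = √[r(1−p)/p²] = √(9.307709) = 3.050854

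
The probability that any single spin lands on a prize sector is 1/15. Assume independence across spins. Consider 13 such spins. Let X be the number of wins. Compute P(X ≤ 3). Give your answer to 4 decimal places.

0.9913

X ~ Binomial(13, 0.066667); P(X ≤ 3) = Σ C(13,k) p^k (1−p)^(13−k) over k:
  k=0: C(13,0)·0.066667^0·0.933333^13 = 0.407829
  k=1: C(13,1)·0.066667^1·0.933333^12 = 0.378698
  k=2: C(13,2)·0.066667^2·0.933333^11 = 0.162299
  k=3: C(13,3)·0.066667^3·0.933333^10 = 0.042507
Total = 0.991334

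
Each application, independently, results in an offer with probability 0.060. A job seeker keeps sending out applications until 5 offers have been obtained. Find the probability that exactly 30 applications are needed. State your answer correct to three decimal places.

Y = trial on which the fifth success occurs; negative binomial, r=5, p=0.06.
P(Y=30) = C(29,4) · p^5 · (1−p)^25
= 23751 · 7.776e-07 · 0.21291 = 0.00393

0.004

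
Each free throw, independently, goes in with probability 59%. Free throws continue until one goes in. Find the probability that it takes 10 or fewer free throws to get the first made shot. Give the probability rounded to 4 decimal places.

0.9999

Y = number of free throws to the first success; geometric, p = 0.59.
P(Y ≤ 10) = 1 − (1−p)^10 = 1 − 0.000134 = 0.999866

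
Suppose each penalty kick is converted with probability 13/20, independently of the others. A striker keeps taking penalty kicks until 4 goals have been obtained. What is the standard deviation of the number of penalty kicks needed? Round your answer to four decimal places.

Y = total penalty kicks until the fourth success; negative binomial with r=4, p=0.65.
SD(Y) = √[r(1−p)/p²] = √(3.313609) = 1.820332

1.8203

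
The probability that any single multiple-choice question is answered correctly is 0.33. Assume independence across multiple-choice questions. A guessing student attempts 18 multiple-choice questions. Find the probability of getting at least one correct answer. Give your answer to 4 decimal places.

0.9993

P(at least one) = 1 − P(none) = 1 − (1 − 0.33)^18
= 1 − 0.000740 = 0.999260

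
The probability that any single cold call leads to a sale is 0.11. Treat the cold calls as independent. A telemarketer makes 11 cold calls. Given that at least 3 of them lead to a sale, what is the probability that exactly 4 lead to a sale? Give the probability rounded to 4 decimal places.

0.1908

X ~ Binomial(11, 0.11). Want P(X=4 | X≥3) = P(X=4) / P(X≥3).
P(X=4) = C(11,4)·0.11^4·0.89^7 = 0.021371
P(X≥3) = 1 − 0.277517 − 0.377299 − 0.233162 = 0.112022
Ratio = 0.021371 / 0.112022 = 0.190771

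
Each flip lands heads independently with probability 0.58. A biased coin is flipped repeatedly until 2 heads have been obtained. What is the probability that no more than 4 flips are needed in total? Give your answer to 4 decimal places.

0.7970

Finishing within 4 flips ⇔ at least 2 successes in the first 4. With X ~ Binomial(4, 0.58), P(Y ≤ 4) = 1 − P(X ≤ 1).
  k=0: C(4,0)·0.58^0·0.42^4 = 0.031117
  k=1: C(4,1)·0.58^1·0.42^3 = 0.171884
1 − 0.203001 = 0.796999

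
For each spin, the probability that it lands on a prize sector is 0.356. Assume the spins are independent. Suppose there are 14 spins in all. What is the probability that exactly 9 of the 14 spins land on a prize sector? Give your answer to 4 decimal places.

0.0204

X ~ Binomial(n=14, p=0.356).
P(X=9) = C(14,9) · p^9 · (1−p)^5
= 2002 · 9.1844e-05 · 0.11077 = 0.020368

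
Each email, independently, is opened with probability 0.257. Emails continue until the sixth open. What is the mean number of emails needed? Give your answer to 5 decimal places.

Y = total emails until the sixth success; negative binomial with r=6, p=0.257.
E[Y] = r / p = 6 / 0.257 = 23.3463035

23.34630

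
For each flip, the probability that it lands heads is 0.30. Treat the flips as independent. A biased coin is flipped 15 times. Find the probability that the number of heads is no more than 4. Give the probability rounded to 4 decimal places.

0.5155

X ~ Binomial(15, 0.30); P(X ≤ 4) = Σ C(15,k) p^k (1−p)^(15−k) over k:
  k=0: C(15,0)·0.30^0·0.70^15 = 0.004748
  k=1: C(15,1)·0.30^1·0.70^14 = 0.030520
  k=2: C(15,2)·0.30^2·0.70^13 = 0.091560
  k=3: C(15,3)·0.30^3·0.70^12 = 0.170040
  k=4: C(15,4)·0.30^4·0.70^11 = 0.218623
Total = 0.515491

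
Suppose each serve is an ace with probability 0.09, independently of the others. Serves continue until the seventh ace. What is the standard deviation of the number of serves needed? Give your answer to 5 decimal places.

Y = total serves until the seventh success; negative binomial with r=7, p=0.09.
SD(Y) = √[r(1−p)/p²] = √(786.4197531) = 28.0431766

28.04318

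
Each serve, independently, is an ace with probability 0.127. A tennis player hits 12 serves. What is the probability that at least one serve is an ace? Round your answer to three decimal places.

0.804

P(at least one) = 1 − P(none) = 1 − (1 − 0.127)^12
= 1 − 0.19596 = 0.80404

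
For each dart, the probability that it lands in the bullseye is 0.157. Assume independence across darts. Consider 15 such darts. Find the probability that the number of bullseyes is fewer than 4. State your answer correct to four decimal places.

X ~ Binomial(15, 0.157); P(X ≤ 3) = Σ C(15,k) p^k (1−p)^(15−k) over k:
  k=0: C(15,0)·0.157^0·0.843^15 = 0.077164
  k=1: C(15,1)·0.157^1·0.843^14 = 0.215564
  k=2: C(15,2)·0.157^2·0.843^13 = 0.281026
  k=3: C(15,3)·0.157^3·0.843^12 = 0.226799
Total = 0.800554

0.8006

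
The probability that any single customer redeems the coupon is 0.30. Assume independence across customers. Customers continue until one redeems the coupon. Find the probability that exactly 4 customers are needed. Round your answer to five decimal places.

Geometric (trials to first success), p = 0.30.
P(Y = 4) = (1−p)^3 · p = 0.343 · 0.30 = 0.1029000

0.10290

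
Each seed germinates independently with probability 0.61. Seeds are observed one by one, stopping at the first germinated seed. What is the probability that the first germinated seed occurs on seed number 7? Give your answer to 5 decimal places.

Geometric (trials to first success), p = 0.61.
P(Y = 7) = (1−p)^6 · p = 0.0035187 · 0.61 = 0.0021464

0.00215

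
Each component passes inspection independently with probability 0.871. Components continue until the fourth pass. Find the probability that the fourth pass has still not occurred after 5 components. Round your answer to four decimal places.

0.1275

Needing more than 5 components ⇔ fewer than 4 successes in the first 5. With X ~ Binomial(5, 0.871), P(Y > 5) = P(X ≤ 3).
  k=0: C(5,0)·0.871^0·0.129^5 = 0.000036
  k=1: C(5,1)·0.871^1·0.129^4 = 0.001206
  k=2: C(5,2)·0.871^2·0.129^3 = 0.016286
  k=3: C(5,3)·0.871^3·0.129^2 = 0.109960
P(X ≤ 3) = 0.127487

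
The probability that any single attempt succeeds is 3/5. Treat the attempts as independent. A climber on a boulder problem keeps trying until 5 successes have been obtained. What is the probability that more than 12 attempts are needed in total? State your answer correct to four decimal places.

0.0573

Needing more than 12 attempts ⇔ fewer than 5 successes in the first 12. With X ~ Binomial(12, 0.60), P(Y > 12) = P(X ≤ 4).
  k=0: C(12,0)·0.60^0·0.40^12 = 0.000017
  k=1: C(12,1)·0.60^1·0.40^11 = 0.000302
  k=2: C(12,2)·0.60^2·0.40^10 = 0.002491
  k=3: C(12,3)·0.60^3·0.40^9 = 0.012457
  k=4: C(12,4)·0.60^4·0.40^8 = 0.042043
P(X ≤ 4) = 0.057310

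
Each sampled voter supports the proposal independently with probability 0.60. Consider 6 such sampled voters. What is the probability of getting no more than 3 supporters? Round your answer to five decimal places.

X ~ Binomial(6, 0.60); P(X ≤ 3) = Σ C(6,k) p^k (1−p)^(6−k) over k:
  k=0: C(6,0)·0.60^0·0.40^6 = 0.0040960
  k=1: C(6,1)·0.60^1·0.40^5 = 0.0368640
  k=2: C(6,2)·0.60^2·0.40^4 = 0.1382400
  k=3: C(6,3)·0.60^3·0.40^3 = 0.2764800
Total = 0.4556800

0.45568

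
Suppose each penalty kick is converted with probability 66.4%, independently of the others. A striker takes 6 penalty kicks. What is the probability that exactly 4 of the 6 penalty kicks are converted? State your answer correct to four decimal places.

X ~ Binomial(n=6, p=0.664).
P(X=4) = C(6,4) · p^4 · (1−p)^2
= 15 · 0.19439 · 0.1129 = 0.329187

0.3292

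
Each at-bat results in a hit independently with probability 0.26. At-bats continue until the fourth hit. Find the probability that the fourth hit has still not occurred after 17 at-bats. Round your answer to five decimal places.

0.31864

Needing more than 17 at-bats ⇔ fewer than 4 successes in the first 17. With X ~ Binomial(17, 0.26), P(Y > 17) = P(X ≤ 3).
  k=0: C(17,0)·0.26^0·0.74^17 = 0.0059833
  k=1: C(17,1)·0.26^1·0.74^16 = 0.0357380
  k=2: C(17,2)·0.26^2·0.74^15 = 0.1004527
  k=3: C(17,3)·0.26^3·0.74^14 = 0.1764709
P(X ≤ 3) = 0.3186448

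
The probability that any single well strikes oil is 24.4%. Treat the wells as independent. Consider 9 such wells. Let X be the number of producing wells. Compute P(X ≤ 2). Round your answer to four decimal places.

0.6175

X ~ Binomial(9, 0.244); P(X ≤ 2) = Σ C(9,k) p^k (1−p)^(9−k) over k:
  k=0: C(9,0)·0.244^0·0.756^9 = 0.080667
  k=1: C(9,1)·0.244^1·0.756^8 = 0.234319
  k=2: C(9,2)·0.244^2·0.756^7 = 0.302507
Total = 0.617492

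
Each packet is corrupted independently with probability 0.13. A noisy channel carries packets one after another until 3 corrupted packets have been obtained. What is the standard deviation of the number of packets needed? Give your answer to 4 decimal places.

Y = total packets until the third success; negative binomial with r=3, p=0.13.
SD(Y) = √[r(1−p)/p²] = √(154.437870) = 12.427303

12.4273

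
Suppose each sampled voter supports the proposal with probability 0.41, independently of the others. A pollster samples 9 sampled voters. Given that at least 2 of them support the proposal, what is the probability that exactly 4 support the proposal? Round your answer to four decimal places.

X ~ Binomial(9, 0.41). Want P(X=4 | X≥2) = P(X=4) / P(X≥2).
P(X=4) = C(9,4)·0.41^4·0.59^5 = 0.254546
P(X≥2) = 1 − 0.008663 − 0.054180 = 0.937157
Ratio = 0.254546 / 0.937157 = 0.271615

0.2716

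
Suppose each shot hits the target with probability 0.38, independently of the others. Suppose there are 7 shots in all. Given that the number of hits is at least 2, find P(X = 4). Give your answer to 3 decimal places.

X ~ Binomial(7, 0.38). Want P(X=4 | X≥2) = P(X=4) / P(X≥2).
P(X=4) = C(7,4)·0.38^4·0.62^3 = 0.17393
P(X≥2) = 1 − 0.03522 − 0.15109 = 0.81370
Ratio = 0.17393 / 0.81370 = 0.21375

0.214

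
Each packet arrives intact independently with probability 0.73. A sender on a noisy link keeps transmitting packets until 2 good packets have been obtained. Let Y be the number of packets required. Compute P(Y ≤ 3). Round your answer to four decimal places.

Finishing within 3 packets ⇔ at least 2 successes in the first 3. With X ~ Binomial(3, 0.73), P(Y ≤ 3) = 1 − P(X ≤ 1).
  k=0: C(3,0)·0.73^0·0.27^3 = 0.019683
  k=1: C(3,1)·0.73^1·0.27^2 = 0.159651
1 − 0.179334 = 0.820666

0.8207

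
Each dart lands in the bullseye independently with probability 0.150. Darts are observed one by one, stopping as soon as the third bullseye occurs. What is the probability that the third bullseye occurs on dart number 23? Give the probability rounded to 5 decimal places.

0.03022

Y = trial on which the third success occurs; negative binomial, r=3, p=0.15.
P(Y=23) = C(22,2) · p^3 · (1−p)^20
= 231 · 0.003375 · 0.03876 = 0.0302179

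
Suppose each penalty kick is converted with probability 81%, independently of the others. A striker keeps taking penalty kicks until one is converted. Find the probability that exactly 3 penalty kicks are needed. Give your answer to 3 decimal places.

Geometric (trials to first success), p = 0.81.
P(Y = 3) = (1−p)^2 · p = 0.0361 · 0.81 = 0.02924

0.029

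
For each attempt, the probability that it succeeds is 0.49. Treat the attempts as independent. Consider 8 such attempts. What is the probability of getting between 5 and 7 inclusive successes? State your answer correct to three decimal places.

X ~ Binomial(8, 0.49); P(5 ≤ X ≤ 7) = Σ C(8,k) p^k (1−p)^(8−k) over k:
  k=5: C(8,5)·0.49^5·0.51^3 = 0.20984
  k=6: C(8,6)·0.49^6·0.51^2 = 0.10080
  k=7: C(8,7)·0.49^7·0.51^1 = 0.02767
Total = 0.33831

0.338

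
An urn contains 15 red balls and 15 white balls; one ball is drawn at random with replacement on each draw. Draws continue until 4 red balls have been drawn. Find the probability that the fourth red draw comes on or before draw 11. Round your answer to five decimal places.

Finishing within 11 draws ⇔ at least 4 successes in the first 11. With X ~ Binomial(11, 0.50), P(Y ≤ 11) = 1 − P(X ≤ 3).
  k=0: C(11,0)·0.50^0·0.50^11 = 0.0004883
  k=1: C(11,1)·0.50^1·0.50^10 = 0.0053711
  k=2: C(11,2)·0.50^2·0.50^9 = 0.0268555
  k=3: C(11,3)·0.50^3·0.50^8 = 0.0805664
1 − 0.1132812 = 0.8867188

0.88672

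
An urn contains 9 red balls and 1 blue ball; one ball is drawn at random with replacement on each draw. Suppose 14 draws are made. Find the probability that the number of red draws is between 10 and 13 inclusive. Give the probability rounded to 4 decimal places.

0.7620

X ~ Binomial(14, 0.90); P(10 ≤ X ≤ 13) = Σ C(14,k) p^k (1−p)^(14−k) over k:
  k=10: C(14,10)·0.90^10·0.10^4 = 0.034903
  k=11: C(14,11)·0.90^11·0.10^3 = 0.114227
  k=12: C(14,12)·0.90^12·0.10^2 = 0.257011
  k=13: C(14,13)·0.90^13·0.10^1 = 0.355861
Total = 0.762002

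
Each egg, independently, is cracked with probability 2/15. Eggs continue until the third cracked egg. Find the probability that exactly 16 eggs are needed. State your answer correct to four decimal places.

0.0387

Y = trial on which the third success occurs; negative binomial, r=3, p=0.133333.
P(Y=16) = C(15,2) · p^3 · (1−p)^13
= 105 · 0.0023704 · 0.15562 = 0.038733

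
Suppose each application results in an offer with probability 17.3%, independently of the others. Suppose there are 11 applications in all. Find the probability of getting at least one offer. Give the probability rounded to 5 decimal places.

0.87625

P(at least one) = 1 − P(none) = 1 − (1 − 0.173)^11
= 1 − 0.1237544 = 0.8762456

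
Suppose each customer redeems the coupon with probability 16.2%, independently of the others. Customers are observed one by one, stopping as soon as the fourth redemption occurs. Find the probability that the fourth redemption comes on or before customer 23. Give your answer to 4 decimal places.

Finishing within 23 customers ⇔ at least 4 successes in the first 23. With X ~ Binomial(23, 0.162), P(Y ≤ 23) = 1 − P(X ≤ 3).
  k=0: C(23,0)·0.162^0·0.838^23 = 0.017164
  k=1: C(23,1)·0.162^1·0.838^22 = 0.076315
  k=2: C(23,2)·0.162^2·0.838^21 = 0.162284
  k=3: C(23,3)·0.162^3·0.838^20 = 0.219606
1 − 0.475369 = 0.524631

0.5246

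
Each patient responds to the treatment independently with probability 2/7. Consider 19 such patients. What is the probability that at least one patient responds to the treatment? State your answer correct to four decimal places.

P(at least one) = 1 − P(none) = 1 − (1 − 0.285714)^19
= 1 − 0.001673 = 0.998327

0.9983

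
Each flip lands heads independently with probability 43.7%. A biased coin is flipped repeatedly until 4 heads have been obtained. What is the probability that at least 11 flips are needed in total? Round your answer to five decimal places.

0.29433

Needing more than 10 flips ⇔ fewer than 4 successes in the first 10. With X ~ Binomial(10, 0.437), P(Y > 10) = P(X ≤ 3).
  k=0: C(10,0)·0.437^0·0.563^10 = 0.0031995
  k=1: C(10,1)·0.437^1·0.563^9 = 0.0248346
  k=2: C(10,2)·0.437^2·0.563^8 = 0.0867446
  k=3: C(10,3)·0.437^3·0.563^7 = 0.1795495
P(X ≤ 3) = 0.2943283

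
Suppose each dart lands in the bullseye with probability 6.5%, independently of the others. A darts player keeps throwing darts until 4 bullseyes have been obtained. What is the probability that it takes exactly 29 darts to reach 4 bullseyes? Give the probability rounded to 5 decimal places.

0.01090

Y = trial on which the fourth success occurs; negative binomial, r=4, p=0.065.
P(Y=29) = C(28,3) · p^4 · (1−p)^25
= 3276 · 1.7851e-05 · 0.18633 = 0.0108965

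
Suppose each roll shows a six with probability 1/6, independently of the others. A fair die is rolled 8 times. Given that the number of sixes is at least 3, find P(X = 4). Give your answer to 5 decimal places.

X ~ Binomial(8, 0.166667). Want P(X=4 | X≥3) = P(X=4) / P(X≥3).
P(X=4) = C(8,4)·0.166667^4·0.833333^4 = 0.0260476
P(X≥3) = 1 − 0.2325680 − 0.3721089 − 0.2604762 = 0.1348469
Ratio = 0.0260476 / 0.1348469 = 0.1931644

0.19316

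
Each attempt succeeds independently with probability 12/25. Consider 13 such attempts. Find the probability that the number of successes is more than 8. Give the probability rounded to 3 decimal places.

0.104

X ~ Binomial(13, 0.48); P(X ≥ 9) = Σ C(13,k) p^k (1−p)^(13−k) over k:
  k=9: C(13,9)·0.48^9·0.52^4 = 0.07071
  k=10: C(13,10)·0.48^10·0.52^3 = 0.02611
  k=11: C(13,11)·0.48^11·0.52^2 = 0.00657
  k=12: C(13,12)·0.48^12·0.52^1 = 0.00101
  k=13: C(13,13)·0.48^13·0.52^0 = 0.00007
Total = 0.10448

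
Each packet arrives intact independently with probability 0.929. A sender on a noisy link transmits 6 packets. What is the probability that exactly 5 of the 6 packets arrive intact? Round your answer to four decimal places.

0.2948

X ~ Binomial(n=6, p=0.929).
P(X=5) = C(6,5) · p^5 · (1−p)^1
= 6 · 0.69196 · 0.071 = 0.294773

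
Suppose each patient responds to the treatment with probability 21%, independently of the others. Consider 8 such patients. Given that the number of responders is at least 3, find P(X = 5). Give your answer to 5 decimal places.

X ~ Binomial(8, 0.21). Want P(X=5 | X≥3) = P(X=5) / P(X≥3).
P(X=5) = C(8,5)·0.21^5·0.79^3 = 0.0112763
P(X≥3) = 1 − 0.1517109 − 0.3226257 − 0.3001644 = 0.2254991
Ratio = 0.0112763 / 0.2254991 = 0.0500059

0.05001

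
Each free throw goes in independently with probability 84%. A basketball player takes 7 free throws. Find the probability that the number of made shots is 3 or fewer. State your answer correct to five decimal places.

0.01525

X ~ Binomial(7, 0.84); P(X ≤ 3) = Σ C(7,k) p^k (1−p)^(7−k) over k:
  k=0: C(7,0)·0.84^0·0.16^7 = 0.0000027
  k=1: C(7,1)·0.84^1·0.16^6 = 0.0000987
  k=2: C(7,2)·0.84^2·0.16^5 = 0.0015537
  k=3: C(7,3)·0.84^3·0.16^4 = 0.0135952
Total = 0.0152503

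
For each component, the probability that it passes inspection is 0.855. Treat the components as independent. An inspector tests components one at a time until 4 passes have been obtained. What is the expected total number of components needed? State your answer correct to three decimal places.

4.678

Y = total components until the fourth success; negative binomial with r=4, p=0.855.
E[Y] = r / p = 4 / 0.855 = 4.67836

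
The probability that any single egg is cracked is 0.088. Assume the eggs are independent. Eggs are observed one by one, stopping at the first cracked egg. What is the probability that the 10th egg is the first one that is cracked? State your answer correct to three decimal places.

Geometric (trials to first success), p = 0.088.
P(Y = 10) = (1−p)^9 · p = 0.43647 · 0.088 = 0.03841

0.038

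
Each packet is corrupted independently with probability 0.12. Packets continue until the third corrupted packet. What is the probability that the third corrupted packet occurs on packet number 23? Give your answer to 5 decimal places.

0.03096

Y = trial on which the third success occurs; negative binomial, r=3, p=0.12.
P(Y=23) = C(22,2) · p^3 · (1−p)^20
= 231 · 0.001728 · 0.077563 = 0.0309606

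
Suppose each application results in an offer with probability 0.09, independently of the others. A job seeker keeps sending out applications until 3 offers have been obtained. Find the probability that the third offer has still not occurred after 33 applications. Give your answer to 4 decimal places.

Needing more than 33 applications ⇔ fewer than 3 successes in the first 33. With X ~ Binomial(33, 0.09), P(Y > 33) = P(X ≤ 2).
  k=0: C(33,0)·0.09^0·0.91^33 = 0.044501
  k=1: C(33,1)·0.09^1·0.91^32 = 0.145238
  k=2: C(33,2)·0.09^2·0.91^31 = 0.229828
P(X ≤ 2) = 0.419566

0.4196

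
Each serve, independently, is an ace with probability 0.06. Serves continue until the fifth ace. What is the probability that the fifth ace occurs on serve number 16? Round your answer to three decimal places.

0.001

Y = trial on which the fifth success occurs; negative binomial, r=5, p=0.06.
P(Y=16) = C(15,4) · p^5 · (1−p)^11
= 1365 · 7.776e-07 · 0.5063 = 0.00054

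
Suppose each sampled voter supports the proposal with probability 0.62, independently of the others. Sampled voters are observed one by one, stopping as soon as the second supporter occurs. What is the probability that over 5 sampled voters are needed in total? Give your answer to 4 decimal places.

0.0726

Needing more than 5 sampled voters ⇔ fewer than 2 successes in the first 5. With X ~ Binomial(5, 0.62), P(Y > 5) = P(X ≤ 1).
  k=0: C(5,0)·0.62^0·0.38^5 = 0.007924
  k=1: C(5,1)·0.62^1·0.38^4 = 0.064639
P(X ≤ 1) = 0.072563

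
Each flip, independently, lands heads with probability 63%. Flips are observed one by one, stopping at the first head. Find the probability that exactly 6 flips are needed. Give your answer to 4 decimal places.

0.0044

Geometric (trials to first success), p = 0.63.
P(Y = 6) = (1−p)^5 · p = 0.0069344 · 0.63 = 0.004369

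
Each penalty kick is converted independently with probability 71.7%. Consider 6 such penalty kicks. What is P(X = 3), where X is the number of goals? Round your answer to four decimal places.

X ~ Binomial(n=6, p=0.717).
P(X=3) = C(6,3) · p^3 · (1−p)^3
= 20 · 0.3686 · 0.022665 = 0.167089

0.1671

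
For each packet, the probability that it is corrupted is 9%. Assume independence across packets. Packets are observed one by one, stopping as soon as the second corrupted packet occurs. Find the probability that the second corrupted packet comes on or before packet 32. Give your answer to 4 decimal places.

0.7963

Finishing within 32 packets ⇔ at least 2 successes in the first 32. With X ~ Binomial(32, 0.09), P(Y ≤ 32) = 1 − P(X ≤ 1).
  k=0: C(32,0)·0.09^0·0.91^32 = 0.048902
  k=1: C(32,1)·0.09^1·0.91^31 = 0.154766
1 − 0.203668 = 0.796332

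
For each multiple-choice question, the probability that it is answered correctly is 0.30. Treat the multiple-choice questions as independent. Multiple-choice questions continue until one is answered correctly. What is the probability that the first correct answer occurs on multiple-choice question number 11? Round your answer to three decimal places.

0.008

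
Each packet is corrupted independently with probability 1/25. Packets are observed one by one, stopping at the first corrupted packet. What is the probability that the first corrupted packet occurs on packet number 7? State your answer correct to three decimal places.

0.031

Geometric (trials to first success), p = 0.04.
P(Y = 7) = (1−p)^6 · p = 0.78276 · 0.04 = 0.03131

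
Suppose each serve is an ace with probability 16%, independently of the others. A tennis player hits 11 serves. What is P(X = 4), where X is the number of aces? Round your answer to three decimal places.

0.064

X ~ Binomial(n=11, p=0.16).
P(X=4) = C(11,4) · p^4 · (1−p)^7
= 330 · 0.00065536 · 0.29509 = 0.06382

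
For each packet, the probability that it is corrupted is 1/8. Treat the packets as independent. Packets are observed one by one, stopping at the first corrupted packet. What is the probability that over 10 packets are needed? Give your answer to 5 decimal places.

Y = number of packets to the first success; geometric, p = 0.125.
P(Y > 10) = P(first 10 all fail) = (1−p)^10 = 0.2630756

0.26308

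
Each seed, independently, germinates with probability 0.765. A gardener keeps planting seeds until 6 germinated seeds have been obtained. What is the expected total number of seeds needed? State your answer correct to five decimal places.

7.84314

Y = total seeds until the sixth success; negative binomial with r=6, p=0.765.
E[Y] = r / p = 6 / 0.765 = 7.8431373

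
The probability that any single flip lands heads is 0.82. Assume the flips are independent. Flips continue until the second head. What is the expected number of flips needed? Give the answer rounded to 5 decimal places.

Y = total flips until the second success; negative binomial with r=2, p=0.82.
E[Y] = r / p = 2 / 0.82 = 2.4390244

2.43902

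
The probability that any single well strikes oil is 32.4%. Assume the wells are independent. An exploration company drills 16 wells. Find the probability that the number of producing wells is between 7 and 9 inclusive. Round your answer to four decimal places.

0.2236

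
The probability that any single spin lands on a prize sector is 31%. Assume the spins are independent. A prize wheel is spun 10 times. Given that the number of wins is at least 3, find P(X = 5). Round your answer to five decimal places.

0.17537

X ~ Binomial(10, 0.31). Want P(X=5 | X≥3) = P(X=5) / P(X≥3).
P(X=5) = C(10,5)·0.31^5·0.69^5 = 0.1128378
P(X≥3) = 1 − 0.0244619 − 0.1099015 − 0.2221921 = 0.6434445
Ratio = 0.1128378 / 0.6434445 = 0.1753652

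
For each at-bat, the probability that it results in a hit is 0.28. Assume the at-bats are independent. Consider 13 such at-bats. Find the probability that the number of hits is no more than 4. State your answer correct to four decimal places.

X ~ Binomial(13, 0.28); P(X ≤ 4) = Σ C(13,k) p^k (1−p)^(13−k) over k:
  k=0: C(13,0)·0.28^0·0.72^13 = 0.013974
  k=1: C(13,1)·0.28^1·0.72^12 = 0.070647
  k=2: C(13,2)·0.28^2·0.72^11 = 0.164842
  k=3: C(13,3)·0.28^3·0.72^10 = 0.235053
  k=4: C(13,4)·0.28^4·0.72^9 = 0.228523
Total = 0.713039

0.7130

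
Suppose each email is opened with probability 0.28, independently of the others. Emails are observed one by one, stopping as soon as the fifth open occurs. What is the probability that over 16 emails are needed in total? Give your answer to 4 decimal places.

0.5212

Needing more than 16 emails ⇔ fewer than 5 successes in the first 16. With X ~ Binomial(16, 0.28), P(Y > 16) = P(X ≤ 4).
  k=0: C(16,0)·0.28^0·0.72^16 = 0.005216
  k=1: C(16,1)·0.28^1·0.72^15 = 0.032454
  k=2: C(16,2)·0.28^2·0.72^14 = 0.094657
  k=3: C(16,3)·0.28^3·0.72^13 = 0.171785
  k=4: C(16,4)·0.28^4·0.72^12 = 0.217117
P(X ≤ 4) = 0.521228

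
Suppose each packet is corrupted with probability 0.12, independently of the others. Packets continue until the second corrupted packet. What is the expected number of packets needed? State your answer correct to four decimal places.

Y = total packets until the second success; negative binomial with r=2, p=0.12.
E[Y] = r / p = 2 / 0.12 = 16.666667

16.6667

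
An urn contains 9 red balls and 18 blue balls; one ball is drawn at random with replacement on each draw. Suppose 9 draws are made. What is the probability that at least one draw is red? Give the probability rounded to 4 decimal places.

0.9740

P(at least one) = 1 − P(none) = 1 − (1 − 0.333333)^9
= 1 − 0.026012 = 0.973988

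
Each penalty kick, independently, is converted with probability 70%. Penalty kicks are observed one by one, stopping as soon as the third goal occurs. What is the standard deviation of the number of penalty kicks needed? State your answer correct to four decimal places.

1.3553

Y = total penalty kicks until the third success; negative binomial with r=3, p=0.70.
SD(Y) = √[r(1−p)/p²] = √(1.836735) = 1.355262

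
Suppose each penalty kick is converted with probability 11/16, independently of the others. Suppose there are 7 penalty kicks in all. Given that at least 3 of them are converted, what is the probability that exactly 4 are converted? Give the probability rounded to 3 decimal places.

X ~ Binomial(7, 0.6875). Want P(X=4 | X≥3) = P(X=4) / P(X≥3).
P(X=4) = C(7,4)·0.6875^4·0.3125^3 = 0.23862
P(X≥3) = 1 − 0.00029 − 0.00448 − 0.02958 = 0.96565
Ratio = 0.23862 / 0.96565 = 0.24711

0.247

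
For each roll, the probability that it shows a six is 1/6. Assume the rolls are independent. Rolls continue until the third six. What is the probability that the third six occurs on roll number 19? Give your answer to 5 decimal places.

Y = trial on which the third success occurs; negative binomial, r=3, p=0.166667.
P(Y=19) = C(18,2) · p^3 · (1−p)^16
= 153 · 0.0046296 · 0.054088 = 0.0383123

0.03831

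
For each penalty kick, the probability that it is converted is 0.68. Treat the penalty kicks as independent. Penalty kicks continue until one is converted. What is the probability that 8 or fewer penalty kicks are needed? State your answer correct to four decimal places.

0.9999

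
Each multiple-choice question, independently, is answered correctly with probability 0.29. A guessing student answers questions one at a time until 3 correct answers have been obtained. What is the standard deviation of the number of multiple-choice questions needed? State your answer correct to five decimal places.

Y = total multiple-choice questions until the third success; negative binomial with r=3, p=0.29.
SD(Y) = √[r(1−p)/p²] = √(25.3269917) = 5.0325929

5.03259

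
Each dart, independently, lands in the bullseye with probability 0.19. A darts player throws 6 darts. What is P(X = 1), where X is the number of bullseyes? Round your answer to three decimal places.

0.397

X ~ Binomial(n=6, p=0.19).
P(X=1) = C(6,1) · p^1 · (1−p)^5
= 6 · 0.19 · 0.34868 = 0.39749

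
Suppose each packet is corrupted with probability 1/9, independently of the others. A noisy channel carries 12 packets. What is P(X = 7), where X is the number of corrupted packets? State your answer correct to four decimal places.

X ~ Binomial(n=12, p=0.111111).
P(X=7) = C(12,7) · p^7 · (1−p)^5
= 792 · 2.0908e-07 · 0.55493 = 0.000092

0.0001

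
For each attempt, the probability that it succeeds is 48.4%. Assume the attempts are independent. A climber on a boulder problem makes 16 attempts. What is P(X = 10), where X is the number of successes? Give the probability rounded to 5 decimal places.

0.10663

X ~ Binomial(n=16, p=0.484).
P(X=10) = C(16,10) · p^10 · (1−p)^6
= 8008 · 0.00070543 · 0.018875 = 0.1066291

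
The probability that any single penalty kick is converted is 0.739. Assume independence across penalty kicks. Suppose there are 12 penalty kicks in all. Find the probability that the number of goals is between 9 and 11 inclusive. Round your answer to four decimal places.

0.5880

X ~ Binomial(12, 0.739); P(9 ≤ X ≤ 11) = Σ C(12,k) p^k (1−p)^(12−k) over k:
  k=9: C(12,9)·0.739^9·0.261^3 = 0.257125
  k=10: C(12,10)·0.739^10·0.261^2 = 0.218408
  k=11: C(12,11)·0.739^11·0.261^1 = 0.112437
Total = 0.587971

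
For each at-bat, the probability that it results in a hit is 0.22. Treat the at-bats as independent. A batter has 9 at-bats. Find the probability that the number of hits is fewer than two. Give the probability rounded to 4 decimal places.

X ~ Binomial(9, 0.22); P(X ≤ 1) = Σ C(9,k) p^k (1−p)^(9−k) over k:
  k=0: C(9,0)·0.22^0·0.78^9 = 0.106869
  k=1: C(9,1)·0.22^1·0.78^8 = 0.271283
Total = 0.378152

0.3782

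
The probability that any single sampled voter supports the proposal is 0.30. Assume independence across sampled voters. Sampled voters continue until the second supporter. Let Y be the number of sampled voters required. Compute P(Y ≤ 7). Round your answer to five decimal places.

Finishing within 7 sampled voters ⇔ at least 2 successes in the first 7. With X ~ Binomial(7, 0.30), P(Y ≤ 7) = 1 − P(X ≤ 1).
  k=0: C(7,0)·0.30^0·0.70^7 = 0.0823543
  k=1: C(7,1)·0.30^1·0.70^6 = 0.2470629
1 − 0.3294172 = 0.6705828

0.67058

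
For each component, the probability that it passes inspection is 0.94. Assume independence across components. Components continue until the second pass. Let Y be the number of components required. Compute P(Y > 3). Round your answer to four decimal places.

Needing more than 3 components ⇔ fewer than 2 successes in the first 3. With X ~ Binomial(3, 0.94), P(Y > 3) = P(X ≤ 1).
  k=0: C(3,0)·0.94^0·0.06^3 = 0.000216
  k=1: C(3,1)·0.94^1·0.06^2 = 0.010152
P(X ≤ 1) = 0.010368

0.0104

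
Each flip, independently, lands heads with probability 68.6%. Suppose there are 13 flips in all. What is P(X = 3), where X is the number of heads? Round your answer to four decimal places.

0.0009

X ~ Binomial(n=13, p=0.686).
P(X=3) = C(13,3) · p^3 · (1−p)^10
= 286 · 0.32283 · 9.3174e-06 = 0.000860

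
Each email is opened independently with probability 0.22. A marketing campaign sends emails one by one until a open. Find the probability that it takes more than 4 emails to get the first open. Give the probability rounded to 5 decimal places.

Y = number of emails to the first success; geometric, p = 0.22.
P(Y > 4) = P(first 4 all fail) = (1−p)^4 = 0.3701506

0.37015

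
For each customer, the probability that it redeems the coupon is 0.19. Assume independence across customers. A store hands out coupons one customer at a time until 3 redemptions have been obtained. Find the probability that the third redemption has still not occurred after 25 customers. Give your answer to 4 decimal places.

Needing more than 25 customers ⇔ fewer than 3 successes in the first 25. With X ~ Binomial(25, 0.19), P(Y > 25) = P(X ≤ 2).
  k=0: C(25,0)·0.19^0·0.81^25 = 0.005154
  k=1: C(25,1)·0.19^1·0.81^24 = 0.030223
  k=2: C(25,2)·0.19^2·0.81^23 = 0.085071
P(X ≤ 2) = 0.120448

0.1204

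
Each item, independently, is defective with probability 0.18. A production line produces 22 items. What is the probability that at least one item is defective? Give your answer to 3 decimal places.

0.987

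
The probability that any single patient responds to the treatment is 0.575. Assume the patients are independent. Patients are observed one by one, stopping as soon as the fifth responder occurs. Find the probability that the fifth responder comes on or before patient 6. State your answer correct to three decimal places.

Finishing within 6 patients ⇔ at least 5 successes in the first 6. With X ~ Binomial(6, 0.575), P(Y ≤ 6) = 1 − P(X ≤ 4).
  k=0: C(6,0)·0.575^0·0.425^6 = 0.00589
  k=1: C(6,1)·0.575^1·0.425^5 = 0.04784
  k=2: C(6,2)·0.575^2·0.425^4 = 0.16180
  k=3: C(6,3)·0.575^3·0.425^3 = 0.29188
  k=4: C(6,4)·0.575^4·0.425^2 = 0.29617
1 − 0.80358 = 0.19642

0.196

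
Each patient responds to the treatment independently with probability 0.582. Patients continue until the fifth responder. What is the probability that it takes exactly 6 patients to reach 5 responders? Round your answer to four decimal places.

Y = trial on which the fifth success occurs; negative binomial, r=5, p=0.582.
P(Y=6) = C(5,4) · p^5 · (1−p)^1
= 5 · 0.066775 · 0.418 = 0.139560

0.1396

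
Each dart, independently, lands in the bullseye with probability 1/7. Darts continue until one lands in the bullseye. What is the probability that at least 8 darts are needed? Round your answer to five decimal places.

Y = number of darts to the first success; geometric, p = 0.142857.
P(Y > 7) = P(first 7 all fail) = (1−p)^7 = 0.3399167

0.33992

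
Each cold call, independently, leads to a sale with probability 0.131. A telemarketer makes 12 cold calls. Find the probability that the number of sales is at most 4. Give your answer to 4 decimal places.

0.9863

X ~ Binomial(12, 0.131); P(X ≤ 4) = Σ C(12,k) p^k (1−p)^(12−k) over k:
  k=0: C(12,0)·0.131^0·0.869^12 = 0.185454
  k=1: C(12,1)·0.131^1·0.869^11 = 0.335483
  k=2: C(12,2)·0.131^2·0.869^10 = 0.278153
  k=3: C(12,3)·0.131^3·0.869^9 = 0.139770
  k=4: C(12,4)·0.131^4·0.869^8 = 0.047408
Total = 0.986268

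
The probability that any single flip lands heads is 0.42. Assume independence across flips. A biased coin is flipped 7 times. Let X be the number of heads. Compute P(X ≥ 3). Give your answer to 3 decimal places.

X ~ Binomial(7, 0.42); P(X ≥ 3) = Σ C(7,k) p^k (1−p)^(7−k) over k:
  k=3: C(7,3)·0.42^3·0.58^4 = 0.29345
  k=4: C(7,4)·0.42^4·0.58^3 = 0.21250
  k=5: C(7,5)·0.42^5·0.58^2 = 0.09233
  k=6: C(7,6)·0.42^6·0.58^1 = 0.02229
  k=7: C(7,7)·0.42^7·0.58^0 = 0.00231
Total = 0.62286

0.623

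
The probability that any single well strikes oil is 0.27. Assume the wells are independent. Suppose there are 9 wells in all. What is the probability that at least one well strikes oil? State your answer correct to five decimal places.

0.94113

P(at least one) = 1 − P(none) = 1 − (1 − 0.27)^9
= 1 − 0.0588716 = 0.9411284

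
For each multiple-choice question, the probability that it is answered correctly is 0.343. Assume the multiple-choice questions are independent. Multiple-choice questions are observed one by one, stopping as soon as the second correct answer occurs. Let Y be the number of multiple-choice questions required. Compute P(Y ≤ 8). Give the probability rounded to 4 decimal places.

0.8203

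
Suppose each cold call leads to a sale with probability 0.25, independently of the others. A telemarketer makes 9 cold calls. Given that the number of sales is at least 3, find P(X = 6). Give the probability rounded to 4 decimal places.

X ~ Binomial(9, 0.25). Want P(X=6 | X≥3) = P(X=6) / P(X≥3).
P(X=6) = C(9,6)·0.25^6·0.75^3 = 0.008652
P(X≥3) = 1 − 0.075085 − 0.225254 − 0.300339 = 0.399323
Ratio = 0.008652 / 0.399323 = 0.021666

0.0217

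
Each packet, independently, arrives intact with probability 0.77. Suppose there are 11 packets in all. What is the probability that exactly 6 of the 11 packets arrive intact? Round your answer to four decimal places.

X ~ Binomial(n=11, p=0.77).
P(X=6) = C(11,6) · p^6 · (1−p)^5
= 462 · 0.20842 · 0.00064363 = 0.061976

0.0620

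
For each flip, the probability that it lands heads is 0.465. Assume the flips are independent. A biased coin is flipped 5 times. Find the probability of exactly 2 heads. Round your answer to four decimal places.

0.3311

X ~ Binomial(n=5, p=0.465).
P(X=2) = C(5,2) · p^2 · (1−p)^3
= 10 · 0.21623 · 0.15313 = 0.331106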